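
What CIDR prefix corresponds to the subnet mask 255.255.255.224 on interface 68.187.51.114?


Binary: 11111111.11111111.11111111.11100000
Count leading 1s
Prefix: /27


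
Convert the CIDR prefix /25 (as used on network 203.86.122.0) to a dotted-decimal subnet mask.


/25 means 25 network bits, 7 host bits
Binary: 11111111111111111111111110000000
Mask: 255.255.255.128


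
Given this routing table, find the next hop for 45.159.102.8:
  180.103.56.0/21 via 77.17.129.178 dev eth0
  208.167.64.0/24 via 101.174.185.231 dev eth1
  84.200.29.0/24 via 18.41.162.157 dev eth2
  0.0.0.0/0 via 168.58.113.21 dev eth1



Longest prefix match for 45.159.102.8:
  /21 180.103.56.0: no
  /24 208.167.64.0: no
  /24 84.200.29.0: no
  /0 0.0.0.0: MATCH
Selected: next-hop 168.58.113.21 via eth1 (matched /0)


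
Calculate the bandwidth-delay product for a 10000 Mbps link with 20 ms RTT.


BDP = bandwidth * RTT
= 10000 Mbps * 20 ms
= 10000 * 1e6 * 20 / 1000 bits
= 200000000 bits
= 25000000 bytes
= 24414.0625 KB
BDP = 200000000 bits (25000000 bytes)


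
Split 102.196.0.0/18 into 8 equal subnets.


New prefix = 18 + 3 = 21
Each subnet has 2048 addresses
  102.196.0.0/21
  102.196.8.0/21
  102.196.16.0/21
  102.196.24.0/21
  102.196.32.0/21
  102.196.40.0/21
  102.196.48.0/21
  102.196.56.0/21
Subnets: 102.196.0.0/21, 102.196.8.0/21, 102.196.16.0/21, 102.196.24.0/21, 102.196.32.0/21, 102.196.40.0/21, 102.196.48.0/21, 102.196.56.0/21


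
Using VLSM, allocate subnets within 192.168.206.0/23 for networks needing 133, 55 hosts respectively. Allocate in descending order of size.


133 hosts -> /24 (254 usable): 192.168.206.0/24
55 hosts -> /26 (62 usable): 192.168.207.0/26
Allocation: 192.168.206.0/24 (133 hosts, 254 usable); 192.168.207.0/26 (55 hosts, 62 usable)


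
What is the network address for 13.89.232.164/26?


IP:   00001101.01011001.11101000.10100100
Mask: 11111111.11111111.11111111.11000000
AND operation:
Net:  00001101.01011001.11101000.10000000
Network: 13.89.232.128/26


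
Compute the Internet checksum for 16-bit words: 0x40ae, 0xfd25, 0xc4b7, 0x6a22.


Sum all words (with carry folding):
+ 0x40ae = 0x40ae
+ 0xfd25 = 0x3dd4
+ 0xc4b7 = 0x028c
+ 0x6a22 = 0x6cae
One's complement: ~0x6cae
Checksum = 0x9351


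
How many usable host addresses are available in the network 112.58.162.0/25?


Host bits = 32 - 25 = 7
Total addresses = 2^7 = 128
Usable = total - 2 (network and broadcast)
Usable hosts: 126


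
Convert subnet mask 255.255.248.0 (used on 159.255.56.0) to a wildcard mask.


Subnet mask: 255.255.248.0
Wildcard = 255.255.255.255 - subnet mask
255 - 255 = 0
255 - 255 = 0
255 - 248 = 7
255 - 0 = 255
Wildcard: 0.0.7.255


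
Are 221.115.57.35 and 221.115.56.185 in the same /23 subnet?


Mask: 255.255.254.0
221.115.57.35 AND mask = 221.115.56.0
221.115.56.185 AND mask = 221.115.56.0
Yes, same subnet (221.115.56.0)


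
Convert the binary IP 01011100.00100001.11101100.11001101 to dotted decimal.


01011100 = 92
00100001 = 33
11101100 = 236
11001101 = 205
IP: 92.33.236.205


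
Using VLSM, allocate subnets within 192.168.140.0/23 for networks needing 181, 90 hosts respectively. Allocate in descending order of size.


181 hosts -> /24 (254 usable): 192.168.140.0/24
90 hosts -> /25 (126 usable): 192.168.141.0/25
Allocation: 192.168.140.0/24 (181 hosts, 254 usable); 192.168.141.0/25 (90 hosts, 126 usable)


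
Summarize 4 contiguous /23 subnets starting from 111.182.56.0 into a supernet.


Original prefix: /23
Number of subnets: 4 = 2^2
New prefix = 23 - 2 = 21
Supernet: 111.182.56.0/21


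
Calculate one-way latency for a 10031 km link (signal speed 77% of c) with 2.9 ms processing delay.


Speed = 0.77 * 3e5 km/s = 231000 km/s
Propagation delay = 10031 / 231000 = 0.0434 s = 43.4242 ms
Processing delay = 2.9 ms
Total one-way latency = 46.3242 ms


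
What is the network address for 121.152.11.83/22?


IP:   01111001.10011000.00001011.01010011
Mask: 11111111.11111111.11111100.00000000
AND operation:
Net:  01111001.10011000.00001000.00000000
Network: 121.152.8.0/22


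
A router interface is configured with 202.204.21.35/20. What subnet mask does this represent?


/20 means 20 network bits, 12 host bits
Binary: 11111111111111111111000000000000
Mask: 255.255.240.0


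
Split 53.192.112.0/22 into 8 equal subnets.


New prefix = 22 + 3 = 25
Each subnet has 128 addresses
  53.192.112.0/25
  53.192.112.128/25
  53.192.113.0/25
  53.192.113.128/25
  53.192.114.0/25
  53.192.114.128/25
  53.192.115.0/25
  53.192.115.128/25
Subnets: 53.192.112.0/25, 53.192.112.128/25, 53.192.113.0/25, 53.192.113.128/25, 53.192.114.0/25, 53.192.114.128/25, 53.192.115.0/25, 53.192.115.128/25


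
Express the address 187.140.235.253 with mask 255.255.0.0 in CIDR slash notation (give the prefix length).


Binary: 11111111.11111111.00000000.00000000
Count leading 1s
Prefix: /16


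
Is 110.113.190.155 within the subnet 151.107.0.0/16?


Subnet network: 151.107.0.0
Test IP AND mask: 110.113.0.0
No, 110.113.190.155 is not in 151.107.0.0/16


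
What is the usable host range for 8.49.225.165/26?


Network: 8.49.225.128
Broadcast: 8.49.225.191
First usable = network + 1
Last usable = broadcast - 1
Range: 8.49.225.129 to 8.49.225.190


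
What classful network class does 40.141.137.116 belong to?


First octet: 40
Binary: 00101000
0xxxxxxx -> Class A (1-126)
Class A, default mask 255.0.0.0 (/8)


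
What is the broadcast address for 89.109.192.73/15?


Network: 89.108.0.0/15
Host bits = 17
Set all host bits to 1:
Broadcast: 89.109.255.255


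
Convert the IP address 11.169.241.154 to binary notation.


11 = 00001011
169 = 10101001
241 = 11110001
154 = 10011010
Binary: 00001011.10101001.11110001.10011010


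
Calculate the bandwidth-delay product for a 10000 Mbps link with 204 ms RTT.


BDP = bandwidth * RTT
= 10000 Mbps * 204 ms
= 10000 * 1e6 * 204 / 1000 bits
= 2040000000 bits
= 255000000 bytes
= 249023.4375 KB
BDP = 2040000000 bits (255000000 bytes)


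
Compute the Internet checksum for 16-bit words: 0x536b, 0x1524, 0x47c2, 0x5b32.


Sum all words (with carry folding):
+ 0x536b = 0x536b
+ 0x1524 = 0x688f
+ 0x47c2 = 0xb051
+ 0x5b32 = 0x0b84
One's complement: ~0x0b84
Checksum = 0xf47b


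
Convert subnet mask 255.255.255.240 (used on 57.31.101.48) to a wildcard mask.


Subnet mask: 255.255.255.240
Wildcard = 255.255.255.255 - subnet mask
255 - 255 = 0
255 - 255 = 0
255 - 255 = 0
255 - 240 = 15
Wildcard: 0.0.0.15


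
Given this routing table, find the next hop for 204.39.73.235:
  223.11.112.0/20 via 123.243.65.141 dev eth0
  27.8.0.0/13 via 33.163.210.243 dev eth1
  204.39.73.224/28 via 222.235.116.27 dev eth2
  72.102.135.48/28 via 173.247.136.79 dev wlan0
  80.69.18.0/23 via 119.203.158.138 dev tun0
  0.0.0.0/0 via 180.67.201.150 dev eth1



Longest prefix match for 204.39.73.235:
  /20 223.11.112.0: no
  /13 27.8.0.0: no
  /28 204.39.73.224: MATCH
  /28 72.102.135.48: no
  /23 80.69.18.0: no
  /0 0.0.0.0: MATCH
Selected: next-hop 222.235.116.27 via eth2 (matched /28)


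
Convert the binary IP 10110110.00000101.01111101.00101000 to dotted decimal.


10110110 = 182
00000101 = 5
01111101 = 125
00101000 = 40
IP: 182.5.125.40


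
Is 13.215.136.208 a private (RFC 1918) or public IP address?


RFC 1918 private ranges:
  10.0.0.0/8 (10.0.0.0 - 10.255.255.255)
  172.16.0.0/12 (172.16.0.0 - 172.31.255.255)
  192.168.0.0/16 (192.168.0.0 - 192.168.255.255)
Public (not in any RFC 1918 range)


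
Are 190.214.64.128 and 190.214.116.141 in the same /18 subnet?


Mask: 255.255.192.0
190.214.64.128 AND mask = 190.214.64.0
190.214.116.141 AND mask = 190.214.64.0
Yes, same subnet (190.214.64.0)


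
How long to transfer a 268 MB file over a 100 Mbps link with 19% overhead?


Effective throughput = 100 * (1 - 19/100) = 81 Mbps
File size in Mb = 268 * 8 = 2144 Mb
Time = 2144 / 81
Time = 26.4691 seconds


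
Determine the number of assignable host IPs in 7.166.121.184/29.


Host bits = 32 - 29 = 3
Total addresses = 2^3 = 8
Usable = total - 2 (network and broadcast)
Usable hosts: 6


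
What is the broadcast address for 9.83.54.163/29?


Network: 9.83.54.160/29
Host bits = 3
Set all host bits to 1:
Broadcast: 9.83.54.167


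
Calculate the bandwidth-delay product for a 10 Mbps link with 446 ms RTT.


BDP = bandwidth * RTT
= 10 Mbps * 446 ms
= 10 * 1e6 * 446 / 1000 bits
= 4460000 bits
= 557500 bytes
= 544.4336 KB
BDP = 4460000 bits (557500 bytes)


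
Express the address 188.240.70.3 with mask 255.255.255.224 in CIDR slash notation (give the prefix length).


Binary: 11111111.11111111.11111111.11100000
Count leading 1s
Prefix: /27


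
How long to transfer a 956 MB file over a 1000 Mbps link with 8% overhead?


Effective throughput = 1000 * (1 - 8/100) = 920 Mbps
File size in Mb = 956 * 8 = 7648 Mb
Time = 7648 / 920
Time = 8.313 seconds


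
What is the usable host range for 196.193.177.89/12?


Network: 196.192.0.0
Broadcast: 196.207.255.255
First usable = network + 1
Last usable = broadcast - 1
Range: 196.192.0.1 to 196.207.255.254


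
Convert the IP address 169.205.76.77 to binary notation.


169 = 10101001
205 = 11001101
76 = 01001100
77 = 01001101
Binary: 10101001.11001101.01001100.01001101


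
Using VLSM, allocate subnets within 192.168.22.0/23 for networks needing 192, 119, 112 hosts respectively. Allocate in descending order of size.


192 hosts -> /24 (254 usable): 192.168.22.0/24
119 hosts -> /25 (126 usable): 192.168.23.0/25
112 hosts -> /25 (126 usable): 192.168.23.128/25
Allocation: 192.168.22.0/24 (192 hosts, 254 usable); 192.168.23.0/25 (119 hosts, 126 usable); 192.168.23.128/25 (112 hosts, 126 usable)


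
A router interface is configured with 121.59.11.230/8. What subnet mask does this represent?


/8 means 8 network bits, 24 host bits
Binary: 11111111000000000000000000000000
Mask: 255.0.0.0


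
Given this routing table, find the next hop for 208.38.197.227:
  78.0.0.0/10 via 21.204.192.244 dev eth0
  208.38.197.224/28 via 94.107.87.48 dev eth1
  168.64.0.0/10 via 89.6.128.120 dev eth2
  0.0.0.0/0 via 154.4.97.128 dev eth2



Longest prefix match for 208.38.197.227:
  /10 78.0.0.0: no
  /28 208.38.197.224: MATCH
  /10 168.64.0.0: no
  /0 0.0.0.0: MATCH
Selected: next-hop 94.107.87.48 via eth1 (matched /28)


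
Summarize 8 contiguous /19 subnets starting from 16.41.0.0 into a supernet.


Original prefix: /19
Number of subnets: 8 = 2^3
New prefix = 19 - 3 = 16
Supernet: 16.41.0.0/16


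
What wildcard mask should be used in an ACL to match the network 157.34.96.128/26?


Subnet mask: 255.255.255.192
Wildcard = 255.255.255.255 - subnet mask
255 - 255 = 0
255 - 255 = 0
255 - 255 = 0
255 - 192 = 63
Wildcard: 0.0.0.63


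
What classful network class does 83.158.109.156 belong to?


First octet: 83
Binary: 01010011
0xxxxxxx -> Class A (1-126)
Class A, default mask 255.0.0.0 (/8)


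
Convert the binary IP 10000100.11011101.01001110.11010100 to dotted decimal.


10000100 = 132
11011101 = 221
01001110 = 78
11010100 = 212
IP: 132.221.78.212


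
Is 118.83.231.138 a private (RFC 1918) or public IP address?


RFC 1918 private ranges:
  10.0.0.0/8 (10.0.0.0 - 10.255.255.255)
  172.16.0.0/12 (172.16.0.0 - 172.31.255.255)
  192.168.0.0/16 (192.168.0.0 - 192.168.255.255)
Public (not in any RFC 1918 range)


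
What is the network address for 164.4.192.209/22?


IP:   10100100.00000100.11000000.11010001
Mask: 11111111.11111111.11111100.00000000
AND operation:
Net:  10100100.00000100.11000000.00000000
Network: 164.4.192.0/22


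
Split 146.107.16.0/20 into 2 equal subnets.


New prefix = 20 + 1 = 21
Each subnet has 2048 addresses
  146.107.16.0/21
  146.107.24.0/21
Subnets: 146.107.16.0/21, 146.107.24.0/21


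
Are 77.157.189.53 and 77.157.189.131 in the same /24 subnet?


Mask: 255.255.255.0
77.157.189.53 AND mask = 77.157.189.0
77.157.189.131 AND mask = 77.157.189.0
Yes, same subnet (77.157.189.0)


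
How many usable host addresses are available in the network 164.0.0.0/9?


Host bits = 32 - 9 = 23
Total addresses = 2^23 = 8388608
Usable = total - 2 (network and broadcast)
Usable hosts: 8388606


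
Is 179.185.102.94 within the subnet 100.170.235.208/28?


Subnet network: 100.170.235.208
Test IP AND mask: 179.185.102.80
No, 179.185.102.94 is not in 100.170.235.208/28


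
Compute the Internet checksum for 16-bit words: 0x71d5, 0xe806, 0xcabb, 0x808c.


Sum all words (with carry folding):
+ 0x71d5 = 0x71d5
+ 0xe806 = 0x59dc
+ 0xcabb = 0x2498
+ 0x808c = 0xa524
One's complement: ~0xa524
Checksum = 0x5adb


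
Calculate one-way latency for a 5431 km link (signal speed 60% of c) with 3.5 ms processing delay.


Speed = 0.6 * 3e5 km/s = 180000 km/s
Propagation delay = 5431 / 180000 = 0.0302 s = 30.1722 ms
Processing delay = 3.5 ms
Total one-way latency = 33.6722 ms


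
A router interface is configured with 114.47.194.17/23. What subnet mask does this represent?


/23 means 23 network bits, 9 host bits
Binary: 11111111111111111111111000000000
Mask: 255.255.254.0


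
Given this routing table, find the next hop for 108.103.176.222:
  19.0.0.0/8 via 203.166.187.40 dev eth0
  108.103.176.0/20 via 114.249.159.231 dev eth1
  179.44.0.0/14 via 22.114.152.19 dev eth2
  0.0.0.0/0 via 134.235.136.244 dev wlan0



Longest prefix match for 108.103.176.222:
  /8 19.0.0.0: no
  /20 108.103.176.0: MATCH
  /14 179.44.0.0: no
  /0 0.0.0.0: MATCH
Selected: next-hop 114.249.159.231 via eth1 (matched /20)


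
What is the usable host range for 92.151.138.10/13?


Network: 92.144.0.0
Broadcast: 92.151.255.255
First usable = network + 1
Last usable = broadcast - 1
Range: 92.144.0.1 to 92.151.255.254


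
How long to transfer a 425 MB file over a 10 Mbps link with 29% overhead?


Effective throughput = 10 * (1 - 29/100) = 7.1 Mbps
File size in Mb = 425 * 8 = 3400 Mb
Time = 3400 / 7.1
Time = 478.8732 seconds


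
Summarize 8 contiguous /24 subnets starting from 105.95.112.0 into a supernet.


Original prefix: /24
Number of subnets: 8 = 2^3
New prefix = 24 - 3 = 21
Supernet: 105.95.112.0/21


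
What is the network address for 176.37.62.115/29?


IP:   10110000.00100101.00111110.01110011
Mask: 11111111.11111111.11111111.11111000
AND operation:
Net:  10110000.00100101.00111110.01110000
Network: 176.37.62.112/29


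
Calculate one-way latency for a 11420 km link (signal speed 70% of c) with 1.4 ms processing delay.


Speed = 0.7 * 3e5 km/s = 210000 km/s
Propagation delay = 11420 / 210000 = 0.0544 s = 54.381 ms
Processing delay = 1.4 ms
Total one-way latency = 55.781 ms


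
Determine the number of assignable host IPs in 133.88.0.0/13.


Host bits = 32 - 13 = 19
Total addresses = 2^19 = 524288
Usable = total - 2 (network and broadcast)
Usable hosts: 524286


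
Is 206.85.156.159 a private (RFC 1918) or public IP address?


RFC 1918 private ranges:
  10.0.0.0/8 (10.0.0.0 - 10.255.255.255)
  172.16.0.0/12 (172.16.0.0 - 172.31.255.255)
  192.168.0.0/16 (192.168.0.0 - 192.168.255.255)
Public (not in any RFC 1918 range)


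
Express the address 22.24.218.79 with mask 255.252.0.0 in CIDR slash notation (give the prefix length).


Binary: 11111111.11111100.00000000.00000000
Count leading 1s
Prefix: /14


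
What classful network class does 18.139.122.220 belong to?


First octet: 18
Binary: 00010010
0xxxxxxx -> Class A (1-126)
Class A, default mask 255.0.0.0 (/8)


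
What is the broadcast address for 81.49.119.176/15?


Network: 81.48.0.0/15
Host bits = 17
Set all host bits to 1:
Broadcast: 81.49.255.255


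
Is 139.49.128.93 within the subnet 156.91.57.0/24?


Subnet network: 156.91.57.0
Test IP AND mask: 139.49.128.0
No, 139.49.128.93 is not in 156.91.57.0/24


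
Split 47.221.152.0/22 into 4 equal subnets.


New prefix = 22 + 2 = 24
Each subnet has 256 addresses
  47.221.152.0/24
  47.221.153.0/24
  47.221.154.0/24
  47.221.155.0/24
Subnets: 47.221.152.0/24, 47.221.153.0/24, 47.221.154.0/24, 47.221.155.0/24


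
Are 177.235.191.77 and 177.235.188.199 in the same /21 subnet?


Mask: 255.255.248.0
177.235.191.77 AND mask = 177.235.184.0
177.235.188.199 AND mask = 177.235.184.0
Yes, same subnet (177.235.184.0)


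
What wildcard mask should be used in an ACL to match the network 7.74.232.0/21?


Subnet mask: 255.255.248.0
Wildcard = 255.255.255.255 - subnet mask
255 - 255 = 0
255 - 255 = 0
255 - 248 = 7
255 - 0 = 255
Wildcard: 0.0.7.255


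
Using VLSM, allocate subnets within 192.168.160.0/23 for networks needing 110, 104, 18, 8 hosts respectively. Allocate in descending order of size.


110 hosts -> /25 (126 usable): 192.168.160.0/25
104 hosts -> /25 (126 usable): 192.168.160.128/25
18 hosts -> /27 (30 usable): 192.168.161.0/27
8 hosts -> /28 (14 usable): 192.168.161.32/28
Allocation: 192.168.160.0/25 (110 hosts, 126 usable); 192.168.160.128/25 (104 hosts, 126 usable); 192.168.161.0/27 (18 hosts, 30 usable); 192.168.161.32/28 (8 hosts, 14 usable)


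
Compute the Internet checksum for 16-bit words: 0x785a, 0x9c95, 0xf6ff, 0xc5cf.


Sum all words (with carry folding):
+ 0x785a = 0x785a
+ 0x9c95 = 0x14f0
+ 0xf6ff = 0x0bf0
+ 0xc5cf = 0xd1bf
One's complement: ~0xd1bf
Checksum = 0x2e40


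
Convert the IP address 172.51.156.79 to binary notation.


172 = 10101100
51 = 00110011
156 = 10011100
79 = 01001111
Binary: 10101100.00110011.10011100.01001111


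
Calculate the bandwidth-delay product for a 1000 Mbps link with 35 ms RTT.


BDP = bandwidth * RTT
= 1000 Mbps * 35 ms
= 1000 * 1e6 * 35 / 1000 bits
= 35000000 bits
= 4375000 bytes
= 4272.4609 KB
BDP = 35000000 bits (4375000 bytes)


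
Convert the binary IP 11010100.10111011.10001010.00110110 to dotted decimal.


11010100 = 212
10111011 = 187
10001010 = 138
00110110 = 54
IP: 212.187.138.54


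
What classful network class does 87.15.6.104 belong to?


First octet: 87
Binary: 01010111
0xxxxxxx -> Class A (1-126)
Class A, default mask 255.0.0.0 (/8)


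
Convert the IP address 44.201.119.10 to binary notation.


44 = 00101100
201 = 11001001
119 = 01110111
10 = 00001010
Binary: 00101100.11001001.01110111.00001010


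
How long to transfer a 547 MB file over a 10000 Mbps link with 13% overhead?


Effective throughput = 10000 * (1 - 13/100) = 8700 Mbps
File size in Mb = 547 * 8 = 4376 Mb
Time = 4376 / 8700
Time = 0.503 seconds


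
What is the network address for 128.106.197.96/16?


IP:   10000000.01101010.11000101.01100000
Mask: 11111111.11111111.00000000.00000000
AND operation:
Net:  10000000.01101010.00000000.00000000
Network: 128.106.0.0/16


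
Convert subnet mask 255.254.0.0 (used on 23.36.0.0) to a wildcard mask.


Subnet mask: 255.254.0.0
Wildcard = 255.255.255.255 - subnet mask
255 - 255 = 0
255 - 254 = 1
255 - 0 = 255
255 - 0 = 255
Wildcard: 0.1.255.255


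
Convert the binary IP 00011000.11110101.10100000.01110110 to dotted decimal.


00011000 = 24
11110101 = 245
10100000 = 160
01110110 = 118
IP: 24.245.160.118


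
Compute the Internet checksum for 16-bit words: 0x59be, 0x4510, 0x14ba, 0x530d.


Sum all words (with carry folding):
+ 0x59be = 0x59be
+ 0x4510 = 0x9ece
+ 0x14ba = 0xb388
+ 0x530d = 0x0696
One's complement: ~0x0696
Checksum = 0xf969


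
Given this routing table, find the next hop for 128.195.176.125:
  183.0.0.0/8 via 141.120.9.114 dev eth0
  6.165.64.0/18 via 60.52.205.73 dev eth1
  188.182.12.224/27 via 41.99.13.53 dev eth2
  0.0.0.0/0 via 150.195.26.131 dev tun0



Longest prefix match for 128.195.176.125:
  /8 183.0.0.0: no
  /18 6.165.64.0: no
  /27 188.182.12.224: no
  /0 0.0.0.0: MATCH
Selected: next-hop 150.195.26.131 via tun0 (matched /0)


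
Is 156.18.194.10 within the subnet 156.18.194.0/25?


Subnet network: 156.18.194.0
Test IP AND mask: 156.18.194.0
Yes, 156.18.194.10 is in 156.18.194.0/25


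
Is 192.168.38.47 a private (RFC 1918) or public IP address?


RFC 1918 private ranges:
  10.0.0.0/8 (10.0.0.0 - 10.255.255.255)
  172.16.0.0/12 (172.16.0.0 - 172.31.255.255)
  192.168.0.0/16 (192.168.0.0 - 192.168.255.255)
Private (in 192.168.0.0/16)


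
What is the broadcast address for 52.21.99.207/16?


Network: 52.21.0.0/16
Host bits = 16
Set all host bits to 1:
Broadcast: 52.21.255.255


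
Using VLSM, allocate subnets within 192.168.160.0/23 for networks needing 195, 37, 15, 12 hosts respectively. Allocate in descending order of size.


195 hosts -> /24 (254 usable): 192.168.160.0/24
37 hosts -> /26 (62 usable): 192.168.161.0/26
15 hosts -> /27 (30 usable): 192.168.161.64/27
12 hosts -> /28 (14 usable): 192.168.161.96/28
Allocation: 192.168.160.0/24 (195 hosts, 254 usable); 192.168.161.0/26 (37 hosts, 62 usable); 192.168.161.64/27 (15 hosts, 30 usable); 192.168.161.96/28 (12 hosts, 14 usable)


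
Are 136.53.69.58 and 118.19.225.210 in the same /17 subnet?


Mask: 255.255.128.0
136.53.69.58 AND mask = 136.53.0.0
118.19.225.210 AND mask = 118.19.128.0
No, different subnets (136.53.0.0 vs 118.19.128.0)


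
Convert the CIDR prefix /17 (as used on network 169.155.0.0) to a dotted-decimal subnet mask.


/17 means 17 network bits, 15 host bits
Binary: 11111111111111111000000000000000
Mask: 255.255.128.0


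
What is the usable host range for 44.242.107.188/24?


Network: 44.242.107.0
Broadcast: 44.242.107.255
First usable = network + 1
Last usable = broadcast - 1
Range: 44.242.107.1 to 44.242.107.254


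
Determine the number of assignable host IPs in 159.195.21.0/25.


Host bits = 32 - 25 = 7
Total addresses = 2^7 = 128
Usable = total - 2 (network and broadcast)
Usable hosts: 126


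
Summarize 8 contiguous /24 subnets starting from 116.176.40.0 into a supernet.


Original prefix: /24
Number of subnets: 8 = 2^3
New prefix = 24 - 3 = 21
Supernet: 116.176.40.0/21


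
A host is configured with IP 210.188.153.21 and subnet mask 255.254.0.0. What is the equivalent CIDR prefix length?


Binary: 11111111.11111110.00000000.00000000
Count leading 1s
Prefix: /15


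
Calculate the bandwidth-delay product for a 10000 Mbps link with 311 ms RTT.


BDP = bandwidth * RTT
= 10000 Mbps * 311 ms
= 10000 * 1e6 * 311 / 1000 bits
= 3110000000 bits
= 388750000 bytes
= 379638.6719 KB
BDP = 3110000000 bits (388750000 bytes)


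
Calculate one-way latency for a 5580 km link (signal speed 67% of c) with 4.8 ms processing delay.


Speed = 0.67 * 3e5 km/s = 201000 km/s
Propagation delay = 5580 / 201000 = 0.0278 s = 27.7612 ms
Processing delay = 4.8 ms
Total one-way latency = 32.5612 ms


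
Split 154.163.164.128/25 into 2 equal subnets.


New prefix = 25 + 1 = 26
Each subnet has 64 addresses
  154.163.164.128/26
  154.163.164.192/26
Subnets: 154.163.164.128/26, 154.163.164.192/26


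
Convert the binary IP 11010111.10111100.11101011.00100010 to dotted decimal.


11010111 = 215
10111100 = 188
11101011 = 235
00100010 = 34
IP: 215.188.235.34


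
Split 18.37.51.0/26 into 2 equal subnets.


New prefix = 26 + 1 = 27
Each subnet has 32 addresses
  18.37.51.0/27
  18.37.51.32/27
Subnets: 18.37.51.0/27, 18.37.51.32/27


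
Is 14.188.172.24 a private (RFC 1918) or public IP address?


RFC 1918 private ranges:
  10.0.0.0/8 (10.0.0.0 - 10.255.255.255)
  172.16.0.0/12 (172.16.0.0 - 172.31.255.255)
  192.168.0.0/16 (192.168.0.0 - 192.168.255.255)
Public (not in any RFC 1918 range)


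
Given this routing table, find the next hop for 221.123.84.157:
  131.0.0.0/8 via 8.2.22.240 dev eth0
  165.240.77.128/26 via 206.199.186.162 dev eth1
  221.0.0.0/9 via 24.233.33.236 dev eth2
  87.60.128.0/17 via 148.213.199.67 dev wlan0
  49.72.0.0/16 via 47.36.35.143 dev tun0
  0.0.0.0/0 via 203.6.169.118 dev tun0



Longest prefix match for 221.123.84.157:
  /8 131.0.0.0: no
  /26 165.240.77.128: no
  /9 221.0.0.0: MATCH
  /17 87.60.128.0: no
  /16 49.72.0.0: no
  /0 0.0.0.0: MATCH
Selected: next-hop 24.233.33.236 via eth2 (matched /9)


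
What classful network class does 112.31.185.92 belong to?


First octet: 112
Binary: 01110000
0xxxxxxx -> Class A (1-126)
Class A, default mask 255.0.0.0 (/8)


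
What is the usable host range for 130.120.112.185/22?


Network: 130.120.112.0
Broadcast: 130.120.115.255
First usable = network + 1
Last usable = broadcast - 1
Range: 130.120.112.1 to 130.120.115.254


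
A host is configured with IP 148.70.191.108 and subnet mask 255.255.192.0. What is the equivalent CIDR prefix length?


Binary: 11111111.11111111.11000000.00000000
Count leading 1s
Prefix: /18


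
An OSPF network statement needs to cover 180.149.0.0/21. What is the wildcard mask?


Subnet mask: 255.255.248.0
Wildcard = 255.255.255.255 - subnet mask
255 - 255 = 0
255 - 255 = 0
255 - 248 = 7
255 - 0 = 255
Wildcard: 0.0.7.255


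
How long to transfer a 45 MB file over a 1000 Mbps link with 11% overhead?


Effective throughput = 1000 * (1 - 11/100) = 890 Mbps
File size in Mb = 45 * 8 = 360 Mb
Time = 360 / 890
Time = 0.4045 seconds


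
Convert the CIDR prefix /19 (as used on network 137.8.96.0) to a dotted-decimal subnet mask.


/19 means 19 network bits, 13 host bits
Binary: 11111111111111111110000000000000
Mask: 255.255.224.0


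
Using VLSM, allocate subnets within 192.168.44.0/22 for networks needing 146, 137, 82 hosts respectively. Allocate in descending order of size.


146 hosts -> /24 (254 usable): 192.168.44.0/24
137 hosts -> /24 (254 usable): 192.168.45.0/24
82 hosts -> /25 (126 usable): 192.168.46.0/25
Allocation: 192.168.44.0/24 (146 hosts, 254 usable); 192.168.45.0/24 (137 hosts, 254 usable); 192.168.46.0/25 (82 hosts, 126 usable)


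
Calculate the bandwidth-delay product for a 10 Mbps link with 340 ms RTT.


BDP = bandwidth * RTT
= 10 Mbps * 340 ms
= 10 * 1e6 * 340 / 1000 bits
= 3400000 bits
= 425000 bytes
= 415.0391 KB
BDP = 3400000 bits (425000 bytes)


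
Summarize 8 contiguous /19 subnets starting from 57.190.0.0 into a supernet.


Original prefix: /19
Number of subnets: 8 = 2^3
New prefix = 19 - 3 = 16
Supernet: 57.190.0.0/16


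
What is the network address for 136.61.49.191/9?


IP:   10001000.00111101.00110001.10111111
Mask: 11111111.10000000.00000000.00000000
AND operation:
Net:  10001000.00000000.00000000.00000000
Network: 136.0.0.0/9


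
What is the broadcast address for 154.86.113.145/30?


Network: 154.86.113.144/30
Host bits = 2
Set all host bits to 1:
Broadcast: 154.86.113.147


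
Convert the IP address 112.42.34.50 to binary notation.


112 = 01110000
42 = 00101010
34 = 00100010
50 = 00110010
Binary: 01110000.00101010.00100010.00110010


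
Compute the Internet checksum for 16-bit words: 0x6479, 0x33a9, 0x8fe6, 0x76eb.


Sum all words (with carry folding):
+ 0x6479 = 0x6479
+ 0x33a9 = 0x9822
+ 0x8fe6 = 0x2809
+ 0x76eb = 0x9ef4
One's complement: ~0x9ef4
Checksum = 0x610b


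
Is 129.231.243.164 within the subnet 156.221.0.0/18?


Subnet network: 156.221.0.0
Test IP AND mask: 129.231.192.0
No, 129.231.243.164 is not in 156.221.0.0/18


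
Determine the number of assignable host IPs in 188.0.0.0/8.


Host bits = 32 - 8 = 24
Total addresses = 2^24 = 16777216
Usable = total - 2 (network and broadcast)
Usable hosts: 16777214


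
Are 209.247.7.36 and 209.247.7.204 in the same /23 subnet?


Mask: 255.255.254.0
209.247.7.36 AND mask = 209.247.6.0
209.247.7.204 AND mask = 209.247.6.0
Yes, same subnet (209.247.6.0)


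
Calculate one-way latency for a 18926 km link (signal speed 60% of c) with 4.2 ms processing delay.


Speed = 0.6 * 3e5 km/s = 180000 km/s
Propagation delay = 18926 / 180000 = 0.1051 s = 105.1444 ms
Processing delay = 4.2 ms
Total one-way latency = 109.3444 ms


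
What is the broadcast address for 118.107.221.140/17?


Network: 118.107.128.0/17
Host bits = 15
Set all host bits to 1:
Broadcast: 118.107.255.255


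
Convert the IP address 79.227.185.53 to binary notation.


79 = 01001111
227 = 11100011
185 = 10111001
53 = 00110101
Binary: 01001111.11100011.10111001.00110101


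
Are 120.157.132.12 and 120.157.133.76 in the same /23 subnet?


Mask: 255.255.254.0
120.157.132.12 AND mask = 120.157.132.0
120.157.133.76 AND mask = 120.157.132.0
Yes, same subnet (120.157.132.0)


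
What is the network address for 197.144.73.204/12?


IP:   11000101.10010000.01001001.11001100
Mask: 11111111.11110000.00000000.00000000
AND operation:
Net:  11000101.10010000.00000000.00000000
Network: 197.144.0.0/12


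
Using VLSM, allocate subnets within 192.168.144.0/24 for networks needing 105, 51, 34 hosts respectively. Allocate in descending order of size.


105 hosts -> /25 (126 usable): 192.168.144.0/25
51 hosts -> /26 (62 usable): 192.168.144.128/26
34 hosts -> /26 (62 usable): 192.168.144.192/26
Allocation: 192.168.144.0/25 (105 hosts, 126 usable); 192.168.144.128/26 (51 hosts, 62 usable); 192.168.144.192/26 (34 hosts, 62 usable)


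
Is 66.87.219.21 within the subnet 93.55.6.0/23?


Subnet network: 93.55.6.0
Test IP AND mask: 66.87.218.0
No, 66.87.219.21 is not in 93.55.6.0/23


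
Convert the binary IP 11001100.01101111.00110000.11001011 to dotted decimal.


11001100 = 204
01101111 = 111
00110000 = 48
11001011 = 203
IP: 204.111.48.203


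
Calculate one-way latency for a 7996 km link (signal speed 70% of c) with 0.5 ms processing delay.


Speed = 0.7 * 3e5 km/s = 210000 km/s
Propagation delay = 7996 / 210000 = 0.0381 s = 38.0762 ms
Processing delay = 0.5 ms
Total one-way latency = 38.5762 ms


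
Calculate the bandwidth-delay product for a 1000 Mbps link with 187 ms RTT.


BDP = bandwidth * RTT
= 1000 Mbps * 187 ms
= 1000 * 1e6 * 187 / 1000 bits
= 187000000 bits
= 23375000 bytes
= 22827.1484 KB
BDP = 187000000 bits (23375000 bytes)


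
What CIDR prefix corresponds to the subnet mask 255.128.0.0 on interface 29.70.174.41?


Binary: 11111111.10000000.00000000.00000000
Count leading 1s
Prefix: /9


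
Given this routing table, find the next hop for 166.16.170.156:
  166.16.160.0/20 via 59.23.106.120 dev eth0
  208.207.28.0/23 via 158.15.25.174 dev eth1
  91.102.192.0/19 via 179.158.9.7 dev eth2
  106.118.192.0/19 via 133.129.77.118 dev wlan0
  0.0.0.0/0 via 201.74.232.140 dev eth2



Longest prefix match for 166.16.170.156:
  /20 166.16.160.0: MATCH
  /23 208.207.28.0: no
  /19 91.102.192.0: no
  /19 106.118.192.0: no
  /0 0.0.0.0: MATCH
Selected: next-hop 59.23.106.120 via eth0 (matched /20)


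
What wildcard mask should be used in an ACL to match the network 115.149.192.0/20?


Subnet mask: 255.255.240.0
Wildcard = 255.255.255.255 - subnet mask
255 - 255 = 0
255 - 255 = 0
255 - 240 = 15
255 - 0 = 255
Wildcard: 0.0.15.255


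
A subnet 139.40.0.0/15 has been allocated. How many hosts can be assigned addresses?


Host bits = 32 - 15 = 17
Total addresses = 2^17 = 131072
Usable = total - 2 (network and broadcast)
Usable hosts: 131070


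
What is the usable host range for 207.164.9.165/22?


Network: 207.164.8.0
Broadcast: 207.164.11.255
First usable = network + 1
Last usable = broadcast - 1
Range: 207.164.8.1 to 207.164.11.254


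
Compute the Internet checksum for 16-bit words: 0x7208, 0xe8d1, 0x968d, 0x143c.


Sum all words (with carry folding):
+ 0x7208 = 0x7208
+ 0xe8d1 = 0x5ada
+ 0x968d = 0xf167
+ 0x143c = 0x05a4
One's complement: ~0x05a4
Checksum = 0xfa5b


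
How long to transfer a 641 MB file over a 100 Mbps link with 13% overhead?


Effective throughput = 100 * (1 - 13/100) = 87 Mbps
File size in Mb = 641 * 8 = 5128 Mb
Time = 5128 / 87
Time = 58.9425 seconds


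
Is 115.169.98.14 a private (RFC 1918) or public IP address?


RFC 1918 private ranges:
  10.0.0.0/8 (10.0.0.0 - 10.255.255.255)
  172.16.0.0/12 (172.16.0.0 - 172.31.255.255)
  192.168.0.0/16 (192.168.0.0 - 192.168.255.255)
Public (not in any RFC 1918 range)


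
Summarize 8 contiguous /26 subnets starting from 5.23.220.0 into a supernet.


Original prefix: /26
Number of subnets: 8 = 2^3
New prefix = 26 - 3 = 23
Supernet: 5.23.220.0/23


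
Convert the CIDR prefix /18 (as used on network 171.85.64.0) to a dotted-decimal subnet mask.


/18 means 18 network bits, 14 host bits
Binary: 11111111111111111100000000000000
Mask: 255.255.192.0


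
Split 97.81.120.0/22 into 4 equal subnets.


New prefix = 22 + 2 = 24
Each subnet has 256 addresses
  97.81.120.0/24
  97.81.121.0/24
  97.81.122.0/24
  97.81.123.0/24
Subnets: 97.81.120.0/24, 97.81.121.0/24, 97.81.122.0/24, 97.81.123.0/24


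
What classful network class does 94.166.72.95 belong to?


First octet: 94
Binary: 01011110
0xxxxxxx -> Class A (1-126)
Class A, default mask 255.0.0.0 (/8)


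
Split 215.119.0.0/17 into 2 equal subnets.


New prefix = 17 + 1 = 18
Each subnet has 16384 addresses
  215.119.0.0/18
  215.119.64.0/18
Subnets: 215.119.0.0/18, 215.119.64.0/18


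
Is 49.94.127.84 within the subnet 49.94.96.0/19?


Subnet network: 49.94.96.0
Test IP AND mask: 49.94.96.0
Yes, 49.94.127.84 is in 49.94.96.0/19


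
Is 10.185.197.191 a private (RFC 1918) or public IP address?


RFC 1918 private ranges:
  10.0.0.0/8 (10.0.0.0 - 10.255.255.255)
  172.16.0.0/12 (172.16.0.0 - 172.31.255.255)
  192.168.0.0/16 (192.168.0.0 - 192.168.255.255)
Private (in 10.0.0.0/8)


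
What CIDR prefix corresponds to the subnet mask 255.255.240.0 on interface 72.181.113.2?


Binary: 11111111.11111111.11110000.00000000
Count leading 1s
Prefix: /20


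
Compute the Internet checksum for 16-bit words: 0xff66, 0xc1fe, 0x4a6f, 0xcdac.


Sum all words (with carry folding):
+ 0xff66 = 0xff66
+ 0xc1fe = 0xc165
+ 0x4a6f = 0x0bd5
+ 0xcdac = 0xd981
One's complement: ~0xd981
Checksum = 0x267e


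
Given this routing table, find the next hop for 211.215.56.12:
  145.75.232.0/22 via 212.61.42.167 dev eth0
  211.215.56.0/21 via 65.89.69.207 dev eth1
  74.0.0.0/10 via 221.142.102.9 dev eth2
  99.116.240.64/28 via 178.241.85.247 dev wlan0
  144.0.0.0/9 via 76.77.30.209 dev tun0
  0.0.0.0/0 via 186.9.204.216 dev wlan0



Longest prefix match for 211.215.56.12:
  /22 145.75.232.0: no
  /21 211.215.56.0: MATCH
  /10 74.0.0.0: no
  /28 99.116.240.64: no
  /9 144.0.0.0: no
  /0 0.0.0.0: MATCH
Selected: next-hop 65.89.69.207 via eth1 (matched /21)


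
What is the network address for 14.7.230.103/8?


IP:   00001110.00000111.11100110.01100111
Mask: 11111111.00000000.00000000.00000000
AND operation:
Net:  00001110.00000000.00000000.00000000
Network: 14.0.0.0/8


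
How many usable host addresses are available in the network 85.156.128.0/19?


Host bits = 32 - 19 = 13
Total addresses = 2^13 = 8192
Usable = total - 2 (network and broadcast)
Usable hosts: 8190


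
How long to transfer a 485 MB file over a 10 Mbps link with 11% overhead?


Effective throughput = 10 * (1 - 11/100) = 8.9 Mbps
File size in Mb = 485 * 8 = 3880 Mb
Time = 3880 / 8.9
Time = 435.9551 seconds


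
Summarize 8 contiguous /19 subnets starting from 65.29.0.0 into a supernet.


Original prefix: /19
Number of subnets: 8 = 2^3
New prefix = 19 - 3 = 16
Supernet: 65.29.0.0/16


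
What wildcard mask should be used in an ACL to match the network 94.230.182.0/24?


Subnet mask: 255.255.255.0
Wildcard = 255.255.255.255 - subnet mask
255 - 255 = 0
255 - 255 = 0
255 - 255 = 0
255 - 0 = 255
Wildcard: 0.0.0.255


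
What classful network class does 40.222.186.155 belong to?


First octet: 40
Binary: 00101000
0xxxxxxx -> Class A (1-126)
Class A, default mask 255.0.0.0 (/8)


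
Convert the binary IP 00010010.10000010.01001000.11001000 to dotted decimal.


00010010 = 18
10000010 = 130
01001000 = 72
11001000 = 200
IP: 18.130.72.200


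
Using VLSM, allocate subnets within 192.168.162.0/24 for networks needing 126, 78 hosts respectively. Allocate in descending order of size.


126 hosts -> /25 (126 usable): 192.168.162.0/25
78 hosts -> /25 (126 usable): 192.168.162.128/25
Allocation: 192.168.162.0/25 (126 hosts, 126 usable); 192.168.162.128/25 (78 hosts, 126 usable)


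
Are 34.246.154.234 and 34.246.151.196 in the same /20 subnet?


Mask: 255.255.240.0
34.246.154.234 AND mask = 34.246.144.0
34.246.151.196 AND mask = 34.246.144.0
Yes, same subnet (34.246.144.0)


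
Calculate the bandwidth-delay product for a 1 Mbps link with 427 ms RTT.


BDP = bandwidth * RTT
= 1 Mbps * 427 ms
= 1 * 1e6 * 427 / 1000 bits
= 427000 bits
= 53375 bytes
= 52.124 KB
BDP = 427000 bits (53375 bytes)


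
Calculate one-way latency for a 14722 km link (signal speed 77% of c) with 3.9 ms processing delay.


Speed = 0.77 * 3e5 km/s = 231000 km/s
Propagation delay = 14722 / 231000 = 0.0637 s = 63.7316 ms
Processing delay = 3.9 ms
Total one-way latency = 67.6316 ms


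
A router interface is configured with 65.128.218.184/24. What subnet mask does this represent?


/24 means 24 network bits, 8 host bits
Binary: 11111111111111111111111100000000
Mask: 255.255.255.0


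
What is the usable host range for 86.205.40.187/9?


Network: 86.128.0.0
Broadcast: 86.255.255.255
First usable = network + 1
Last usable = broadcast - 1
Range: 86.128.0.1 to 86.255.255.254


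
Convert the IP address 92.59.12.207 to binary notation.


92 = 01011100
59 = 00111011
12 = 00001100
207 = 11001111
Binary: 01011100.00111011.00001100.11001111


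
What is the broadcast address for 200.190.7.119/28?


Network: 200.190.7.112/28
Host bits = 4
Set all host bits to 1:
Broadcast: 200.190.7.127


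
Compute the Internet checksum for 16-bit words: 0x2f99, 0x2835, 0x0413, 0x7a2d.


Sum all words (with carry folding):
+ 0x2f99 = 0x2f99
+ 0x2835 = 0x57ce
+ 0x0413 = 0x5be1
+ 0x7a2d = 0xd60e
One's complement: ~0xd60e
Checksum = 0x29f1


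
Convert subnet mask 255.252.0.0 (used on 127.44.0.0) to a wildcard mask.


Subnet mask: 255.252.0.0
Wildcard = 255.255.255.255 - subnet mask
255 - 255 = 0
255 - 252 = 3
255 - 0 = 255
255 - 0 = 255
Wildcard: 0.3.255.255


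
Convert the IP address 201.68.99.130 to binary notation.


201 = 11001001
68 = 01000100
99 = 01100011
130 = 10000010
Binary: 11001001.01000100.01100011.10000010


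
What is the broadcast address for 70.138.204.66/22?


Network: 70.138.204.0/22
Host bits = 10
Set all host bits to 1:
Broadcast: 70.138.207.255


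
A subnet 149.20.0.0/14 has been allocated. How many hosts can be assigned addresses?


Host bits = 32 - 14 = 18
Total addresses = 2^18 = 262144
Usable = total - 2 (network and broadcast)
Usable hosts: 262142


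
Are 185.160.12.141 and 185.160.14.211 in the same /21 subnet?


Mask: 255.255.248.0
185.160.12.141 AND mask = 185.160.8.0
185.160.14.211 AND mask = 185.160.8.0
Yes, same subnet (185.160.8.0)


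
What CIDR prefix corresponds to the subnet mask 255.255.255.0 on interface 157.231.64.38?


Binary: 11111111.11111111.11111111.00000000
Count leading 1s
Prefix: /24


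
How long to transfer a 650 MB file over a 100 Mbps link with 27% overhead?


Effective throughput = 100 * (1 - 27/100) = 73 Mbps
File size in Mb = 650 * 8 = 5200 Mb
Time = 5200 / 73
Time = 71.2329 seconds


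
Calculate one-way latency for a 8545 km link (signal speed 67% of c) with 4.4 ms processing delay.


Speed = 0.67 * 3e5 km/s = 201000 km/s
Propagation delay = 8545 / 201000 = 0.0425 s = 42.5124 ms
Processing delay = 4.4 ms
Total one-way latency = 46.9124 ms


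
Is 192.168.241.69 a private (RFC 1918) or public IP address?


RFC 1918 private ranges:
  10.0.0.0/8 (10.0.0.0 - 10.255.255.255)
  172.16.0.0/12 (172.16.0.0 - 172.31.255.255)
  192.168.0.0/16 (192.168.0.0 - 192.168.255.255)
Private (in 192.168.0.0/16)


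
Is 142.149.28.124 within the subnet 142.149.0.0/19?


Subnet network: 142.149.0.0
Test IP AND mask: 142.149.0.0
Yes, 142.149.28.124 is in 142.149.0.0/19
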